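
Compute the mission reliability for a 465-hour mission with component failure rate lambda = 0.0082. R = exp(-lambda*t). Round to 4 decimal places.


lambda = 0.0082
mission_time = 465
lambda * t = 0.0082 * 465 = 3.813
R = exp(-3.813)
R = 0.0221

0.0221


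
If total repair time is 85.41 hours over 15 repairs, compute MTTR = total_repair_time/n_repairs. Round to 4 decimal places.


total_repair_time = 85.41
n_repairs = 15
MTTR = 85.41 / 15
MTTR = 5.694

5.694


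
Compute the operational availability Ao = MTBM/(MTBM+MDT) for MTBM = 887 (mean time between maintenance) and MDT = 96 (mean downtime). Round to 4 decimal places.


MTBM = 887
MDT = 96
MTBM + MDT = 983
Ao = 887 / 983
Ao = 0.9023

0.9023


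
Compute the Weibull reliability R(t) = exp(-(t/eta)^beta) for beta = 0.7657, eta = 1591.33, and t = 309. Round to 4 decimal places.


beta = 0.7657, eta = 1591.33, t = 309
t/eta = 309 / 1591.33 = 0.1942
(t/eta)^beta = 0.1942^0.7657 = 0.2851
R(t) = exp(-0.2851)
R(t) = 0.752

0.752


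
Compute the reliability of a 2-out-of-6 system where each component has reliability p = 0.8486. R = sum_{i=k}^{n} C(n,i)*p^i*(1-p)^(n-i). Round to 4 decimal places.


k = 2, n = 6, p = 0.8486
i=2: C(6,2)=15 * 0.8486^2 * 0.1514^4 = 0.0057
i=3: C(6,3)=20 * 0.8486^3 * 0.1514^3 = 0.0424
i=4: C(6,4)=15 * 0.8486^4 * 0.1514^2 = 0.1783
i=5: C(6,5)=6 * 0.8486^5 * 0.1514^1 = 0.3998
i=6: C(6,6)=1 * 0.8486^6 * 0.1514^0 = 0.3734
R = sum of terms = 0.9996

0.9996


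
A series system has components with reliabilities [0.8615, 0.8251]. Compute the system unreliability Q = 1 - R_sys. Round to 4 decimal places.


Components: [0.8615, 0.8251]
After component 1: product = 0.8615
After component 2: product = 0.7108
R_sys = 0.7108
Q = 1 - 0.7108 = 0.2892

0.2892


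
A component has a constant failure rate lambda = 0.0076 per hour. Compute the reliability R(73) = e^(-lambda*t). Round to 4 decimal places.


lambda = 0.0076
t = 73
lambda * t = 0.5548
R(t) = e^(-0.5548)
R(t) = 0.5742

0.5742


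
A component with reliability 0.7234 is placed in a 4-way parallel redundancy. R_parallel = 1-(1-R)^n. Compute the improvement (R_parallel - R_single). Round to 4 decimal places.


R_single = 0.7234, n = 4
1 - R_single = 0.2766
(1 - R_single)^n = 0.2766^4 = 0.0059
R_parallel = 1 - 0.0059 = 0.9941
Improvement = 0.9941 - 0.7234
Improvement = 0.2707

0.2707


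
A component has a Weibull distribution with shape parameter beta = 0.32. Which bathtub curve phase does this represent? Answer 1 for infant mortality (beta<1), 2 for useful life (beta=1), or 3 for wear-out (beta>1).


beta = 0.32
Compare beta to 1:
beta < 1 => infant mortality (phase 1)
beta = 1 => useful life (phase 2)
beta > 1 => wear-out (phase 3)
Since beta = 0.32, this is infant mortality (decreasing failure rate)
Phase = 1

1


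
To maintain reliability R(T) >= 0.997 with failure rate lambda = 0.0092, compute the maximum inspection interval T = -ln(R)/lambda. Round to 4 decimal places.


R_target = 0.997
lambda = 0.0092
-ln(0.997) = 0.003
T = 0.003 / 0.0092
T = 0.3266

0.3266


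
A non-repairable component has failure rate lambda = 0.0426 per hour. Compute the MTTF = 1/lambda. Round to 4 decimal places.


lambda = 0.0426
MTTF = 1 / 0.0426
MTTF = 23.4742

23.4742


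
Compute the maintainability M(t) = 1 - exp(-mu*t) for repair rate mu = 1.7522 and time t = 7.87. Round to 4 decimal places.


mu = 1.7522, t = 7.87
mu * t = 1.7522 * 7.87 = 13.7898
exp(-13.7898) = 0.0
M(t) = 1 - 0.0
M(t) = 1.0

1.0


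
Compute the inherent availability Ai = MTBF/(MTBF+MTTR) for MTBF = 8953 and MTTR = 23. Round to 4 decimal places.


MTBF = 8953
MTTR = 23
MTBF + MTTR = 8976
Ai = 8953 / 8976
Ai = 0.9974

0.9974


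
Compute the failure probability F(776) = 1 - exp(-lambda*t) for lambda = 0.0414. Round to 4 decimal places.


lambda = 0.0414, t = 776
lambda * t = 32.1264
exp(-32.1264) = 0.0
F(t) = 1 - 0.0
F(t) = 1.0

1.0


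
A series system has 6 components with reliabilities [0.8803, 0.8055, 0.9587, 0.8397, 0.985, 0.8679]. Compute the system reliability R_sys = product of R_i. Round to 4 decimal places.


Components: [0.8803, 0.8055, 0.9587, 0.8397, 0.985, 0.8679]
After component 1 (R=0.8803): product = 0.8803
After component 2 (R=0.8055): product = 0.7091
After component 3 (R=0.9587): product = 0.6798
After component 4 (R=0.8397): product = 0.5708
After component 5 (R=0.985): product = 0.5623
After component 6 (R=0.8679): product = 0.488
R_sys = 0.488

0.488


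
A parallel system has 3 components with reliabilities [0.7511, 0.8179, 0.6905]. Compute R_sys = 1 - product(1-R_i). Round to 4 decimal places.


Components: [0.7511, 0.8179, 0.6905]
(1 - 0.7511) = 0.2489, running product = 0.2489
(1 - 0.8179) = 0.1821, running product = 0.0453
(1 - 0.6905) = 0.3095, running product = 0.014
Product of (1-R_i) = 0.014
R_sys = 1 - 0.014 = 0.986

0.986


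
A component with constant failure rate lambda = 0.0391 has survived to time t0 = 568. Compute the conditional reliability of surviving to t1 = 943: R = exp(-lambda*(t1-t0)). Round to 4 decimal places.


lambda = 0.0391
t0 = 568, t1 = 943
t1 - t0 = 375
lambda * (t1-t0) = 0.0391 * 375 = 14.6625
R = exp(-14.6625)
R = 0.0

0.0


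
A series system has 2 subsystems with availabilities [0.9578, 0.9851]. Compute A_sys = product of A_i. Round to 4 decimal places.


Subsystems: [0.9578, 0.9851]
After subsystem 1 (A=0.9578): product = 0.9578
After subsystem 2 (A=0.9851): product = 0.9435
A_sys = 0.9435

0.9435


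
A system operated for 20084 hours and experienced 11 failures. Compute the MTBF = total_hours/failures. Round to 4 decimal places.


total_hours = 20084
failures = 11
MTBF = 20084 / 11
MTBF = 1825.8182

1825.8182


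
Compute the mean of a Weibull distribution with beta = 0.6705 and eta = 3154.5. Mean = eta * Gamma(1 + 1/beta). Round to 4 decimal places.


beta = 0.6705, eta = 3154.5
1/beta = 1.4914
1 + 1/beta = 2.4914
Gamma(2.4914) = 1.3214
Mean = 3154.5 * 1.3214
Mean = 4168.2692

4168.2692


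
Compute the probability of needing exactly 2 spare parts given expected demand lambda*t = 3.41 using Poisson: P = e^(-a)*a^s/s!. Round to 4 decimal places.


a = 3.41, s = 2
e^(-a) = e^(-3.41) = 0.033
a^s = 3.41^2 = 11.6281
s! = 2
P = 0.033 * 11.6281 / 2
P = 0.1921

0.1921


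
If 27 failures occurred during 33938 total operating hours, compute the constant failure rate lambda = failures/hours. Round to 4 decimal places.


failures = 27
total_hours = 33938
lambda = 27 / 33938
lambda = 0.0008

0.0008


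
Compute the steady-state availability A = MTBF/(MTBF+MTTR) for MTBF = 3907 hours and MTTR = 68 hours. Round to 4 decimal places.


MTBF = 3907
MTTR = 68
MTBF + MTTR = 3975
A = 3907 / 3975
A = 0.9829

0.9829


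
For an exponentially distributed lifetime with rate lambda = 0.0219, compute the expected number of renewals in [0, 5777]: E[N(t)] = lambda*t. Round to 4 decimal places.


lambda = 0.0219
t = 5777
E[N(t)] = lambda * t
E[N(t)] = 0.0219 * 5777
E[N(t)] = 126.5163

126.5163


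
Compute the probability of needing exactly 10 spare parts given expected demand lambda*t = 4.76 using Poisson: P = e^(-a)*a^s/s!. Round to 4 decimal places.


a = 4.76, s = 10
e^(-a) = e^(-4.76) = 0.0086
a^s = 4.76^10 = 5971308.7499
s! = 3628800
P = 0.0086 * 5971308.7499 / 3628800
P = 0.0141

0.0141


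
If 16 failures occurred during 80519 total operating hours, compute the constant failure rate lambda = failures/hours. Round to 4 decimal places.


failures = 16
total_hours = 80519
lambda = 16 / 80519
lambda = 0.0002

0.0002


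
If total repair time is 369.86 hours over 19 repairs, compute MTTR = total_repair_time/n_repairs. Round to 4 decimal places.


total_repair_time = 369.86
n_repairs = 19
MTTR = 369.86 / 19
MTTR = 19.4663

19.4663


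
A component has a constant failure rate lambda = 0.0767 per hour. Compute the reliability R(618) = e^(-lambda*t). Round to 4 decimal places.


lambda = 0.0767
t = 618
lambda * t = 47.4006
R(t) = e^(-47.4006)
R(t) = 0.0

0.0


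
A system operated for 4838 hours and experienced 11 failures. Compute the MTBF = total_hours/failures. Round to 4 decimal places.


total_hours = 4838
failures = 11
MTBF = 4838 / 11
MTBF = 439.8182

439.8182


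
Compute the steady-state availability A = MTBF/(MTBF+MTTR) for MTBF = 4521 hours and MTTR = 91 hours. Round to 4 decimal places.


MTBF = 4521
MTTR = 91
MTBF + MTTR = 4612
A = 4521 / 4612
A = 0.9803

0.9803


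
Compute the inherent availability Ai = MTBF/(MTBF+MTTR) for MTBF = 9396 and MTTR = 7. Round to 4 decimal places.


MTBF = 9396
MTTR = 7
MTBF + MTTR = 9403
Ai = 9396 / 9403
Ai = 0.9993

0.9993


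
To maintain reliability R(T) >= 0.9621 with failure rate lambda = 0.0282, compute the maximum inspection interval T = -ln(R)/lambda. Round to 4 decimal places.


R_target = 0.9621
lambda = 0.0282
-ln(0.9621) = 0.0386
T = 0.0386 / 0.0282
T = 1.3701

1.3701


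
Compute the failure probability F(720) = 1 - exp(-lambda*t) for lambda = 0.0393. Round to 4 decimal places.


lambda = 0.0393, t = 720
lambda * t = 28.296
exp(-28.296) = 0.0
F(t) = 1 - 0.0
F(t) = 1.0

1.0


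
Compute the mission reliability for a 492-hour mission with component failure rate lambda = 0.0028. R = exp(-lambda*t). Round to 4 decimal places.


lambda = 0.0028
mission_time = 492
lambda * t = 0.0028 * 492 = 1.3776
R = exp(-1.3776)
R = 0.2522

0.2522


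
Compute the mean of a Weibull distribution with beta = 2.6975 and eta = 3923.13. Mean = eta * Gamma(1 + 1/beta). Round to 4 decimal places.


beta = 2.6975, eta = 3923.13
1/beta = 0.3707
1 + 1/beta = 1.3707
Gamma(1.3707) = 0.8893
Mean = 3923.13 * 0.8893
Mean = 3488.6629

3488.6629


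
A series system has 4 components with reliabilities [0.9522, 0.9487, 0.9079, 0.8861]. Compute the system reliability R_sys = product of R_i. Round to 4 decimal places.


Components: [0.9522, 0.9487, 0.9079, 0.8861]
After component 1 (R=0.9522): product = 0.9522
After component 2 (R=0.9487): product = 0.9034
After component 3 (R=0.9079): product = 0.8202
After component 4 (R=0.8861): product = 0.7267
R_sys = 0.7267

0.7267


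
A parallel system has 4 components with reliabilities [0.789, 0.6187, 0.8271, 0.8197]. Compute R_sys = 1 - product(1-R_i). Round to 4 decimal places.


Components: [0.789, 0.6187, 0.8271, 0.8197]
(1 - 0.789) = 0.211, running product = 0.211
(1 - 0.6187) = 0.3813, running product = 0.0805
(1 - 0.8271) = 0.1729, running product = 0.0139
(1 - 0.8197) = 0.1803, running product = 0.0025
Product of (1-R_i) = 0.0025
R_sys = 1 - 0.0025 = 0.9975

0.9975


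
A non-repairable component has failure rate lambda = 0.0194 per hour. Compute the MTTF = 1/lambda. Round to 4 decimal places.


lambda = 0.0194
MTTF = 1 / 0.0194
MTTF = 51.5464

51.5464


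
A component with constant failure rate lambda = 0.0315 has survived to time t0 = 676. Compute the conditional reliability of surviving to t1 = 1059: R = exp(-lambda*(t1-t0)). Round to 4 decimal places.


lambda = 0.0315
t0 = 676, t1 = 1059
t1 - t0 = 383
lambda * (t1-t0) = 0.0315 * 383 = 12.0645
R = exp(-12.0645)
R = 0.0

0.0


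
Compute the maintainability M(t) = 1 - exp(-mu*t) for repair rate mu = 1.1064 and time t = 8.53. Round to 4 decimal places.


mu = 1.1064, t = 8.53
mu * t = 1.1064 * 8.53 = 9.4376
exp(-9.4376) = 0.0001
M(t) = 1 - 0.0001
M(t) = 0.9999

0.9999


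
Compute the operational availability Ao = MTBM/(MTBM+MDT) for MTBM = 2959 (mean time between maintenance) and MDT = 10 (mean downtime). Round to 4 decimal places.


MTBM = 2959
MDT = 10
MTBM + MDT = 2969
Ao = 2959 / 2969
Ao = 0.9966

0.9966


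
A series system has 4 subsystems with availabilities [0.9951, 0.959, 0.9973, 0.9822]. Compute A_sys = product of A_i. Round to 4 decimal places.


Subsystems: [0.9951, 0.959, 0.9973, 0.9822]
After subsystem 1 (A=0.9951): product = 0.9951
After subsystem 2 (A=0.959): product = 0.9543
After subsystem 3 (A=0.9973): product = 0.9517
After subsystem 4 (A=0.9822): product = 0.9348
A_sys = 0.9348

0.9348


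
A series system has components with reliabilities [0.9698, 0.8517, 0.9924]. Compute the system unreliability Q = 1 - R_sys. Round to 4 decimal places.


Components: [0.9698, 0.8517, 0.9924]
After component 1: product = 0.9698
After component 2: product = 0.826
After component 3: product = 0.8197
R_sys = 0.8197
Q = 1 - 0.8197 = 0.1803

0.1803


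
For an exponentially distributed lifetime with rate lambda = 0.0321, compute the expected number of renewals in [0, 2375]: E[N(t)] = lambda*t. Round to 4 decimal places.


lambda = 0.0321
t = 2375
E[N(t)] = lambda * t
E[N(t)] = 0.0321 * 2375
E[N(t)] = 76.2375

76.2375


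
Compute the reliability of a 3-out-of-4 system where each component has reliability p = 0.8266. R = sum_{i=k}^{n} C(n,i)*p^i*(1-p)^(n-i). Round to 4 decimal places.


k = 3, n = 4, p = 0.8266
i=3: C(4,3)=4 * 0.8266^3 * 0.1734^1 = 0.3917
i=4: C(4,4)=1 * 0.8266^4 * 0.1734^0 = 0.4669
R = sum of terms = 0.8586

0.8586


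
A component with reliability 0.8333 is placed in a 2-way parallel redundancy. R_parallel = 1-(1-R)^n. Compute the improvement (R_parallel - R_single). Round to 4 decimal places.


R_single = 0.8333, n = 2
1 - R_single = 0.1667
(1 - R_single)^n = 0.1667^2 = 0.0278
R_parallel = 1 - 0.0278 = 0.9722
Improvement = 0.9722 - 0.8333
Improvement = 0.1389

0.1389


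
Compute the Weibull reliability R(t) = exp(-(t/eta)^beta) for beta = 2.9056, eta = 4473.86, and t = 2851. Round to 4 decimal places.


beta = 2.9056, eta = 4473.86, t = 2851
t/eta = 2851 / 4473.86 = 0.6373
(t/eta)^beta = 0.6373^2.9056 = 0.27
R(t) = exp(-0.27)
R(t) = 0.7634

0.7634


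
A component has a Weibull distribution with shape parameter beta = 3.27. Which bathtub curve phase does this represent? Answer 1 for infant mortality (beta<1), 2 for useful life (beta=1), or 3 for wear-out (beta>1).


beta = 3.27
Compare beta to 1:
beta < 1 => infant mortality (phase 1)
beta = 1 => useful life (phase 2)
beta > 1 => wear-out (phase 3)
Since beta = 3.27, this is wear-out (increasing failure rate)
Phase = 3

3


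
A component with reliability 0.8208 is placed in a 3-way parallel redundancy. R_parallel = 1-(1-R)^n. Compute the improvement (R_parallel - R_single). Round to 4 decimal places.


R_single = 0.8208, n = 3
1 - R_single = 0.1792
(1 - R_single)^n = 0.1792^3 = 0.0058
R_parallel = 1 - 0.0058 = 0.9942
Improvement = 0.9942 - 0.8208
Improvement = 0.1734

0.1734


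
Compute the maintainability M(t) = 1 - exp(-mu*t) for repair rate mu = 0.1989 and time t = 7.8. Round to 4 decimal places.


mu = 0.1989, t = 7.8
mu * t = 0.1989 * 7.8 = 1.5514
exp(-1.5514) = 0.2119
M(t) = 1 - 0.2119
M(t) = 0.7881

0.7881


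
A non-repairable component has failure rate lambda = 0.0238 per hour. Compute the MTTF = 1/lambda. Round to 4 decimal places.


lambda = 0.0238
MTTF = 1 / 0.0238
MTTF = 42.0168

42.0168


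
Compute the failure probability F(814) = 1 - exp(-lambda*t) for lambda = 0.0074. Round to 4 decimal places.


lambda = 0.0074, t = 814
lambda * t = 6.0236
exp(-6.0236) = 0.0024
F(t) = 1 - 0.0024
F(t) = 0.9976

0.9976


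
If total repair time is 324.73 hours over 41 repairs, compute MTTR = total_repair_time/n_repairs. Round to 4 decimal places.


total_repair_time = 324.73
n_repairs = 41
MTTR = 324.73 / 41
MTTR = 7.9202

7.9202


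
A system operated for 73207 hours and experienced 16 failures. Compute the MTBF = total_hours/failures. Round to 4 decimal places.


total_hours = 73207
failures = 16
MTBF = 73207 / 16
MTBF = 4575.4375

4575.4375


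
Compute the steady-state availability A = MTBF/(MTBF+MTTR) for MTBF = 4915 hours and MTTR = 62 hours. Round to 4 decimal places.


MTBF = 4915
MTTR = 62
MTBF + MTTR = 4977
A = 4915 / 4977
A = 0.9875

0.9875


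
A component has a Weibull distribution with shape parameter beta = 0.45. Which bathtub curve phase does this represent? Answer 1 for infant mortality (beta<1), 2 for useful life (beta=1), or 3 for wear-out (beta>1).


beta = 0.45
Compare beta to 1:
beta < 1 => infant mortality (phase 1)
beta = 1 => useful life (phase 2)
beta > 1 => wear-out (phase 3)
Since beta = 0.45, this is infant mortality (decreasing failure rate)
Phase = 1

1


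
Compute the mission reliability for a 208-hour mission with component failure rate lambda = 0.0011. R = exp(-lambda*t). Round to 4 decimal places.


lambda = 0.0011
mission_time = 208
lambda * t = 0.0011 * 208 = 0.2288
R = exp(-0.2288)
R = 0.7955

0.7955


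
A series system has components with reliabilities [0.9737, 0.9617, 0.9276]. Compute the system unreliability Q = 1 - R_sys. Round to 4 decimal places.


Components: [0.9737, 0.9617, 0.9276]
After component 1: product = 0.9737
After component 2: product = 0.9364
After component 3: product = 0.8686
R_sys = 0.8686
Q = 1 - 0.8686 = 0.1314

0.1314


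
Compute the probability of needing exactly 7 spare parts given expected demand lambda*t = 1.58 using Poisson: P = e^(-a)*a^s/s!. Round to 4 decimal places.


a = 1.58, s = 7
e^(-a) = e^(-1.58) = 0.206
a^s = 1.58^7 = 24.581
s! = 5040
P = 0.206 * 24.581 / 5040
P = 0.001

0.001


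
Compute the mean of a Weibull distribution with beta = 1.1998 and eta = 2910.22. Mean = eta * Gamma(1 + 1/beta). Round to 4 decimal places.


beta = 1.1998, eta = 2910.22
1/beta = 0.8335
1 + 1/beta = 1.8335
Gamma(1.8335) = 0.9407
Mean = 2910.22 * 0.9407
Mean = 2737.6331

2737.6331


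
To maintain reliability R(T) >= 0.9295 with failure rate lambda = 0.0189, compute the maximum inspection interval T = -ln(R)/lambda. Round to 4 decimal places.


R_target = 0.9295
lambda = 0.0189
-ln(0.9295) = 0.0731
T = 0.0731 / 0.0189
T = 3.8682

3.8682


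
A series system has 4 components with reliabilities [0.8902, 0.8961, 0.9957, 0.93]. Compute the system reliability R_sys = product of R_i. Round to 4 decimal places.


Components: [0.8902, 0.8961, 0.9957, 0.93]
After component 1 (R=0.8902): product = 0.8902
After component 2 (R=0.8961): product = 0.7977
After component 3 (R=0.9957): product = 0.7943
After component 4 (R=0.93): product = 0.7387
R_sys = 0.7387

0.7387


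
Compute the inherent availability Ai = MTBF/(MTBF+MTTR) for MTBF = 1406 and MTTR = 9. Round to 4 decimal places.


MTBF = 1406
MTTR = 9
MTBF + MTTR = 1415
Ai = 1406 / 1415
Ai = 0.9936

0.9936


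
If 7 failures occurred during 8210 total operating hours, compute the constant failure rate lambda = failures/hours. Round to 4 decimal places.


failures = 7
total_hours = 8210
lambda = 7 / 8210
lambda = 0.0009

0.0009


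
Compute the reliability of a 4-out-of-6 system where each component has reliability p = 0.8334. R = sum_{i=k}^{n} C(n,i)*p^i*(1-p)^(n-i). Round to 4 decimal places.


k = 4, n = 6, p = 0.8334
i=4: C(6,4)=15 * 0.8334^4 * 0.1666^2 = 0.2008
i=5: C(6,5)=6 * 0.8334^5 * 0.1666^1 = 0.4019
i=6: C(6,6)=1 * 0.8334^6 * 0.1666^0 = 0.3351
R = sum of terms = 0.9378

0.9378


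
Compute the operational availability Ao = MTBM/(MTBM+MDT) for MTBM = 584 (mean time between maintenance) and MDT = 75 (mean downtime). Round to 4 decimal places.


MTBM = 584
MDT = 75
MTBM + MDT = 659
Ao = 584 / 659
Ao = 0.8862

0.8862


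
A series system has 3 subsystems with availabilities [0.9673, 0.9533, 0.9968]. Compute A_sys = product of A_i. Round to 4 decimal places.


Subsystems: [0.9673, 0.9533, 0.9968]
After subsystem 1 (A=0.9673): product = 0.9673
After subsystem 2 (A=0.9533): product = 0.9221
After subsystem 3 (A=0.9968): product = 0.9192
A_sys = 0.9192

0.9192


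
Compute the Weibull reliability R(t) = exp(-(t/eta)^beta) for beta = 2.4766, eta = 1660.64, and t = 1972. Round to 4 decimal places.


beta = 2.4766, eta = 1660.64, t = 1972
t/eta = 1972 / 1660.64 = 1.1875
(t/eta)^beta = 1.1875^2.4766 = 1.5305
R(t) = exp(-1.5305)
R(t) = 0.2164

0.2164


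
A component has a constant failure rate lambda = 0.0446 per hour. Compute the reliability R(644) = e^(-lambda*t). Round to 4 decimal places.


lambda = 0.0446
t = 644
lambda * t = 28.7224
R(t) = e^(-28.7224)
R(t) = 0.0

0.0


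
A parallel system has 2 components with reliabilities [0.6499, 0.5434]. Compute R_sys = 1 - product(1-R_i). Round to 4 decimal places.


Components: [0.6499, 0.5434]
(1 - 0.6499) = 0.3501, running product = 0.3501
(1 - 0.5434) = 0.4566, running product = 0.1599
Product of (1-R_i) = 0.1599
R_sys = 1 - 0.1599 = 0.8401

0.8401


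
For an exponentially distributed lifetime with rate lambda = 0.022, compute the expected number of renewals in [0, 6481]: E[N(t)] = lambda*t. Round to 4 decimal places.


lambda = 0.022
t = 6481
E[N(t)] = lambda * t
E[N(t)] = 0.022 * 6481
E[N(t)] = 142.582

142.582


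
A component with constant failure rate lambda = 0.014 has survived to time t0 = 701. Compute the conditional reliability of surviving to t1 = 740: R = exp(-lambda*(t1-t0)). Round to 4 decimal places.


lambda = 0.014
t0 = 701, t1 = 740
t1 - t0 = 39
lambda * (t1-t0) = 0.014 * 39 = 0.546
R = exp(-0.546)
R = 0.5793

0.5793


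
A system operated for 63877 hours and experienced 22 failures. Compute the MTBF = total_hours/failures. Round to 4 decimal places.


total_hours = 63877
failures = 22
MTBF = 63877 / 22
MTBF = 2903.5

2903.5


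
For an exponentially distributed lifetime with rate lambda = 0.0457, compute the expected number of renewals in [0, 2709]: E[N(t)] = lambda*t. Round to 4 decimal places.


lambda = 0.0457
t = 2709
E[N(t)] = lambda * t
E[N(t)] = 0.0457 * 2709
E[N(t)] = 123.8013

123.8013


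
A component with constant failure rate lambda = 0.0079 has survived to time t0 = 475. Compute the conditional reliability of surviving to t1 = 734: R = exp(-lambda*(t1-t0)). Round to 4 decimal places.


lambda = 0.0079
t0 = 475, t1 = 734
t1 - t0 = 259
lambda * (t1-t0) = 0.0079 * 259 = 2.0461
R = exp(-2.0461)
R = 0.1292

0.1292


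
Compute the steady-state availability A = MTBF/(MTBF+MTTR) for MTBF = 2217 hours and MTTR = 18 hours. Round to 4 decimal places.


MTBF = 2217
MTTR = 18
MTBF + MTTR = 2235
A = 2217 / 2235
A = 0.9919

0.9919


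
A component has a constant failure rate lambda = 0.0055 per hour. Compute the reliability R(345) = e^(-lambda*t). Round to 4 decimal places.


lambda = 0.0055
t = 345
lambda * t = 1.8975
R(t) = e^(-1.8975)
R(t) = 0.1499

0.1499


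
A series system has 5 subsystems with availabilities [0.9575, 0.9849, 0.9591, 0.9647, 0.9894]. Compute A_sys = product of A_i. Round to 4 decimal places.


Subsystems: [0.9575, 0.9849, 0.9591, 0.9647, 0.9894]
After subsystem 1 (A=0.9575): product = 0.9575
After subsystem 2 (A=0.9849): product = 0.943
After subsystem 3 (A=0.9591): product = 0.9045
After subsystem 4 (A=0.9647): product = 0.8725
After subsystem 5 (A=0.9894): product = 0.8633
A_sys = 0.8633

0.8633


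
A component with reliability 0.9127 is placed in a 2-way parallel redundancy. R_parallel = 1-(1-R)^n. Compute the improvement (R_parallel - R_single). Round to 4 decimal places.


R_single = 0.9127, n = 2
1 - R_single = 0.0873
(1 - R_single)^n = 0.0873^2 = 0.0076
R_parallel = 1 - 0.0076 = 0.9924
Improvement = 0.9924 - 0.9127
Improvement = 0.0797

0.0797


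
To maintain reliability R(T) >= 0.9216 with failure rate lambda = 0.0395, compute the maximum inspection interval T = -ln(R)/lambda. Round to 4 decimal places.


R_target = 0.9216
lambda = 0.0395
-ln(0.9216) = 0.0816
T = 0.0816 / 0.0395
T = 2.0669

2.0669


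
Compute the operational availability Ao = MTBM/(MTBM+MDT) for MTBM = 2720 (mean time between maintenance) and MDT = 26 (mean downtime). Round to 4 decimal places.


MTBM = 2720
MDT = 26
MTBM + MDT = 2746
Ao = 2720 / 2746
Ao = 0.9905

0.9905


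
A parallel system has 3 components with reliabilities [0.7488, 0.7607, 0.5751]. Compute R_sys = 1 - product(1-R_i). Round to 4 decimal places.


Components: [0.7488, 0.7607, 0.5751]
(1 - 0.7488) = 0.2512, running product = 0.2512
(1 - 0.7607) = 0.2393, running product = 0.0601
(1 - 0.5751) = 0.4249, running product = 0.0255
Product of (1-R_i) = 0.0255
R_sys = 1 - 0.0255 = 0.9745

0.9745


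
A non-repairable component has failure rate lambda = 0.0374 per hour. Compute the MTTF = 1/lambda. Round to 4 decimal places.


lambda = 0.0374
MTTF = 1 / 0.0374
MTTF = 26.738

26.738


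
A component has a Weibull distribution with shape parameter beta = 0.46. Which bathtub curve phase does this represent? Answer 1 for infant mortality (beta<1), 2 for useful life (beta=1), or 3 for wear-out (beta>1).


beta = 0.46
Compare beta to 1:
beta < 1 => infant mortality (phase 1)
beta = 1 => useful life (phase 2)
beta > 1 => wear-out (phase 3)
Since beta = 0.46, this is infant mortality (decreasing failure rate)
Phase = 1

1


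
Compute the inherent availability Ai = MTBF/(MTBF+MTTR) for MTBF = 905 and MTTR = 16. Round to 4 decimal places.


MTBF = 905
MTTR = 16
MTBF + MTTR = 921
Ai = 905 / 921
Ai = 0.9826

0.9826


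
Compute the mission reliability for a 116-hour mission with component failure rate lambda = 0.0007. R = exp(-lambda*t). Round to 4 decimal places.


lambda = 0.0007
mission_time = 116
lambda * t = 0.0007 * 116 = 0.0812
R = exp(-0.0812)
R = 0.922

0.922


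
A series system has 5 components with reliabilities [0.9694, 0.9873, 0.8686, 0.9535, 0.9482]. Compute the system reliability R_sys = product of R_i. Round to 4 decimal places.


Components: [0.9694, 0.9873, 0.8686, 0.9535, 0.9482]
After component 1 (R=0.9694): product = 0.9694
After component 2 (R=0.9873): product = 0.9571
After component 3 (R=0.8686): product = 0.8313
After component 4 (R=0.9535): product = 0.7927
After component 5 (R=0.9482): product = 0.7516
R_sys = 0.7516

0.7516


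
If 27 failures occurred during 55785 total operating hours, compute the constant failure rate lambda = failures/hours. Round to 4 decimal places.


failures = 27
total_hours = 55785
lambda = 27 / 55785
lambda = 0.0005

0.0005


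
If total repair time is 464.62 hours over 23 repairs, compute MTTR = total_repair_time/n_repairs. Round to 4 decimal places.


total_repair_time = 464.62
n_repairs = 23
MTTR = 464.62 / 23
MTTR = 20.2009

20.2009


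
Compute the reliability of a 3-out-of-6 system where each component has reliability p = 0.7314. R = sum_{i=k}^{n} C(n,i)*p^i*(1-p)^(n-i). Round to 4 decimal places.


k = 3, n = 6, p = 0.7314
i=3: C(6,3)=20 * 0.7314^3 * 0.2686^3 = 0.1516
i=4: C(6,4)=15 * 0.7314^4 * 0.2686^2 = 0.3097
i=5: C(6,5)=6 * 0.7314^5 * 0.2686^1 = 0.3373
i=6: C(6,6)=1 * 0.7314^6 * 0.2686^0 = 0.1531
R = sum of terms = 0.9517

0.9517


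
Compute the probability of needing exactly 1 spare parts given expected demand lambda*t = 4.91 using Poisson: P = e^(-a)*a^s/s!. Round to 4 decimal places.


a = 4.91, s = 1
e^(-a) = e^(-4.91) = 0.0074
a^s = 4.91^1 = 4.91
s! = 1
P = 0.0074 * 4.91 / 1
P = 0.0362

0.0362


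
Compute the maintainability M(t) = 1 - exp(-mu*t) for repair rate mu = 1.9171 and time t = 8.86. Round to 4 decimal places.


mu = 1.9171, t = 8.86
mu * t = 1.9171 * 8.86 = 16.9855
exp(-16.9855) = 0.0
M(t) = 1 - 0.0
M(t) = 1.0

1.0


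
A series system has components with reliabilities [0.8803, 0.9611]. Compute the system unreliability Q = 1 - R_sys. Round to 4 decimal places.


Components: [0.8803, 0.9611]
After component 1: product = 0.8803
After component 2: product = 0.8461
R_sys = 0.8461
Q = 1 - 0.8461 = 0.1539

0.1539


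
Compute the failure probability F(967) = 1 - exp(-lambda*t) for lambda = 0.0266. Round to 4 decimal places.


lambda = 0.0266, t = 967
lambda * t = 25.7222
exp(-25.7222) = 0.0
F(t) = 1 - 0.0
F(t) = 1.0

1.0


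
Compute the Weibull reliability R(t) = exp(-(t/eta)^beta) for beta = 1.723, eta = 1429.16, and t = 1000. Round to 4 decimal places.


beta = 1.723, eta = 1429.16, t = 1000
t/eta = 1000 / 1429.16 = 0.6997
(t/eta)^beta = 0.6997^1.723 = 0.5405
R(t) = exp(-0.5405)
R(t) = 0.5825

0.5825


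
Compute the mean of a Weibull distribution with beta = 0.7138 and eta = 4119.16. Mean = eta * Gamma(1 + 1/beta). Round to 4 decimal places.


beta = 0.7138, eta = 4119.16
1/beta = 1.401
1 + 1/beta = 2.401
Gamma(2.401) = 1.2429
Mean = 4119.16 * 1.2429
Mean = 5119.879

5119.879


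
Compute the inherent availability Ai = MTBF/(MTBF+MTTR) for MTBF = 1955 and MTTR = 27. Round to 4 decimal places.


MTBF = 1955
MTTR = 27
MTBF + MTTR = 1982
Ai = 1955 / 1982
Ai = 0.9864

0.9864


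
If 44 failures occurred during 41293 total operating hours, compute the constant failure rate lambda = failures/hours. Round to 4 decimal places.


failures = 44
total_hours = 41293
lambda = 44 / 41293
lambda = 0.0011

0.0011


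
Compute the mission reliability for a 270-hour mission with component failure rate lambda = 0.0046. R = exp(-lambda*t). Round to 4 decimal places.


lambda = 0.0046
mission_time = 270
lambda * t = 0.0046 * 270 = 1.242
R = exp(-1.242)
R = 0.2888

0.2888


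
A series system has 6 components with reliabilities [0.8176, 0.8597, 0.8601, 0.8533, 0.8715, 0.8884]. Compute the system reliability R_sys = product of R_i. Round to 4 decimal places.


Components: [0.8176, 0.8597, 0.8601, 0.8533, 0.8715, 0.8884]
After component 1 (R=0.8176): product = 0.8176
After component 2 (R=0.8597): product = 0.7029
After component 3 (R=0.8601): product = 0.6046
After component 4 (R=0.8533): product = 0.5159
After component 5 (R=0.8715): product = 0.4496
After component 6 (R=0.8884): product = 0.3994
R_sys = 0.3994

0.3994


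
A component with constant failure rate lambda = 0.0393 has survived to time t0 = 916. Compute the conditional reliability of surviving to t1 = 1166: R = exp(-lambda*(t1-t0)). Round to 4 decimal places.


lambda = 0.0393
t0 = 916, t1 = 1166
t1 - t0 = 250
lambda * (t1-t0) = 0.0393 * 250 = 9.825
R = exp(-9.825)
R = 0.0001

0.0001


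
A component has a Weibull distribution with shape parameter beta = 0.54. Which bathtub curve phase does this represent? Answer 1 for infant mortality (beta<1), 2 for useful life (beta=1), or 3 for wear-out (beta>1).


beta = 0.54
Compare beta to 1:
beta < 1 => infant mortality (phase 1)
beta = 1 => useful life (phase 2)
beta > 1 => wear-out (phase 3)
Since beta = 0.54, this is infant mortality (decreasing failure rate)
Phase = 1

1


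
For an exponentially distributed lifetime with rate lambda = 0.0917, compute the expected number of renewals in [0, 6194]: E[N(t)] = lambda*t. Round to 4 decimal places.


lambda = 0.0917
t = 6194
E[N(t)] = lambda * t
E[N(t)] = 0.0917 * 6194
E[N(t)] = 567.9898

567.9898


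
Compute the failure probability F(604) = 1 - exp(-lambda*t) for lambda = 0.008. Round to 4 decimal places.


lambda = 0.008, t = 604
lambda * t = 4.832
exp(-4.832) = 0.008
F(t) = 1 - 0.008
F(t) = 0.992

0.992


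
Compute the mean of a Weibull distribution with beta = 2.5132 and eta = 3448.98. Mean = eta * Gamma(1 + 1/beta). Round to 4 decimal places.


beta = 2.5132, eta = 3448.98
1/beta = 0.3979
1 + 1/beta = 1.3979
Gamma(1.3979) = 0.8874
Mean = 3448.98 * 0.8874
Mean = 3060.5568

3060.5568


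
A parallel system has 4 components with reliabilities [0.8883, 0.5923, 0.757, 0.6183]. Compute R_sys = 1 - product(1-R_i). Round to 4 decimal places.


Components: [0.8883, 0.5923, 0.757, 0.6183]
(1 - 0.8883) = 0.1117, running product = 0.1117
(1 - 0.5923) = 0.4077, running product = 0.0455
(1 - 0.757) = 0.243, running product = 0.0111
(1 - 0.6183) = 0.3817, running product = 0.0042
Product of (1-R_i) = 0.0042
R_sys = 1 - 0.0042 = 0.9958

0.9958


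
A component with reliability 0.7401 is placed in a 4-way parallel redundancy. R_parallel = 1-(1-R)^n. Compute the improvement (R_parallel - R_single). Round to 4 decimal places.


R_single = 0.7401, n = 4
1 - R_single = 0.2599
(1 - R_single)^n = 0.2599^4 = 0.0046
R_parallel = 1 - 0.0046 = 0.9954
Improvement = 0.9954 - 0.7401
Improvement = 0.2553

0.2553


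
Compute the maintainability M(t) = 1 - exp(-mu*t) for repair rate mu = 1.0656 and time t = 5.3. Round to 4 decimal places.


mu = 1.0656, t = 5.3
mu * t = 1.0656 * 5.3 = 5.6477
exp(-5.6477) = 0.0035
M(t) = 1 - 0.0035
M(t) = 0.9965

0.9965


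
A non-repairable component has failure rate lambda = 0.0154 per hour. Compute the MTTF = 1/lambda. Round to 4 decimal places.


lambda = 0.0154
MTTF = 1 / 0.0154
MTTF = 64.9351

64.9351


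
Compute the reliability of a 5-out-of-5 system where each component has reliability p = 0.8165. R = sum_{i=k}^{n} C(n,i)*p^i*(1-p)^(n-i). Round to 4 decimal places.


k = 5, n = 5, p = 0.8165
i=5: C(5,5)=1 * 0.8165^5 * 0.1835^0 = 0.3629
R = sum of terms = 0.3629

0.3629


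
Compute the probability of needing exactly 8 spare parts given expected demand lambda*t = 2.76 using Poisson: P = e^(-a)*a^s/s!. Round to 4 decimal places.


a = 2.76, s = 8
e^(-a) = e^(-2.76) = 0.0633
a^s = 2.76^8 = 3367.229
s! = 40320
P = 0.0633 * 3367.229 / 40320
P = 0.0053

0.0053


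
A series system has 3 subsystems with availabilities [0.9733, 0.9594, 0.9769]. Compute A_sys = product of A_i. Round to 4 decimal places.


Subsystems: [0.9733, 0.9594, 0.9769]
After subsystem 1 (A=0.9733): product = 0.9733
After subsystem 2 (A=0.9594): product = 0.9338
After subsystem 3 (A=0.9769): product = 0.9122
A_sys = 0.9122

0.9122


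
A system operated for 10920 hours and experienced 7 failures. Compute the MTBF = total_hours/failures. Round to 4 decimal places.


total_hours = 10920
failures = 7
MTBF = 10920 / 7
MTBF = 1560.0

1560.0


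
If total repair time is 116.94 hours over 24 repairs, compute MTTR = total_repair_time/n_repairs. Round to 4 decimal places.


total_repair_time = 116.94
n_repairs = 24
MTTR = 116.94 / 24
MTTR = 4.8725

4.8725


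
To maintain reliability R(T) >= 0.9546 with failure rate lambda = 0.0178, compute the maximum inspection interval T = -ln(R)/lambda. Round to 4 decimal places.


R_target = 0.9546
lambda = 0.0178
-ln(0.9546) = 0.0465
T = 0.0465 / 0.0178
T = 2.6103

2.6103


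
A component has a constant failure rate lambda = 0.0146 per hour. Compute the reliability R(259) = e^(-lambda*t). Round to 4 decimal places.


lambda = 0.0146
t = 259
lambda * t = 3.7814
R(t) = e^(-3.7814)
R(t) = 0.0228

0.0228


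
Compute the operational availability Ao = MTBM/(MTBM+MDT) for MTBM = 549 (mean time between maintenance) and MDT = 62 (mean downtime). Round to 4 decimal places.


MTBM = 549
MDT = 62
MTBM + MDT = 611
Ao = 549 / 611
Ao = 0.8985

0.8985


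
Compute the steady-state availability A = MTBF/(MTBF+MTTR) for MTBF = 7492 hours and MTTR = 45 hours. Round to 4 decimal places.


MTBF = 7492
MTTR = 45
MTBF + MTTR = 7537
A = 7492 / 7537
A = 0.994

0.994


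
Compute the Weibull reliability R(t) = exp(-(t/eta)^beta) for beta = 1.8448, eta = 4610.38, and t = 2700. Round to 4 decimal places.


beta = 1.8448, eta = 4610.38, t = 2700
t/eta = 2700 / 4610.38 = 0.5856
(t/eta)^beta = 0.5856^1.8448 = 0.3727
R(t) = exp(-0.3727)
R(t) = 0.6889

0.6889


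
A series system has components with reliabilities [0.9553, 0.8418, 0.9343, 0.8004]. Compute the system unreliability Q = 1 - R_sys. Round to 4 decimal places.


Components: [0.9553, 0.8418, 0.9343, 0.8004]
After component 1: product = 0.9553
After component 2: product = 0.8042
After component 3: product = 0.7513
After component 4: product = 0.6014
R_sys = 0.6014
Q = 1 - 0.6014 = 0.3986

0.3986


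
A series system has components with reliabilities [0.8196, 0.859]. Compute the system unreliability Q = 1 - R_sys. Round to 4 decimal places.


Components: [0.8196, 0.859]
After component 1: product = 0.8196
After component 2: product = 0.704
R_sys = 0.704
Q = 1 - 0.704 = 0.296

0.296


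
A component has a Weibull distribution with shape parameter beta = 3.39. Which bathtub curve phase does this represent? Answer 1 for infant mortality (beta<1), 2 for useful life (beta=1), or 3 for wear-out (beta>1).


beta = 3.39
Compare beta to 1:
beta < 1 => infant mortality (phase 1)
beta = 1 => useful life (phase 2)
beta > 1 => wear-out (phase 3)
Since beta = 3.39, this is wear-out (increasing failure rate)
Phase = 3

3


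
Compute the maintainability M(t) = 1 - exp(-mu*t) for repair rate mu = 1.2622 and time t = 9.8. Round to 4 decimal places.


mu = 1.2622, t = 9.8
mu * t = 1.2622 * 9.8 = 12.3696
exp(-12.3696) = 0.0
M(t) = 1 - 0.0
M(t) = 1.0

1.0


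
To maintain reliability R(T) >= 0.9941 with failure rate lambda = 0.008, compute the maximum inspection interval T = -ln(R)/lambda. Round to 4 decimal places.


R_target = 0.9941
lambda = 0.008
-ln(0.9941) = 0.0059
T = 0.0059 / 0.008
T = 0.7397

0.7397


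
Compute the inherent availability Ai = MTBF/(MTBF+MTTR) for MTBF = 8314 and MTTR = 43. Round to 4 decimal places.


MTBF = 8314
MTTR = 43
MTBF + MTTR = 8357
Ai = 8314 / 8357
Ai = 0.9949

0.9949


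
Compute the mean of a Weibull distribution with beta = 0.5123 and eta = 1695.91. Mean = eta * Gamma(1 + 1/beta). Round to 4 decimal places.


beta = 0.5123, eta = 1695.91
1/beta = 1.952
1 + 1/beta = 2.952
Gamma(2.952) = 1.9142
Mean = 1695.91 * 1.9142
Mean = 3246.2936

3246.2936


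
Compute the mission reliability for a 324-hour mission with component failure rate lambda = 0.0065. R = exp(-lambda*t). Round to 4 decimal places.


lambda = 0.0065
mission_time = 324
lambda * t = 0.0065 * 324 = 2.106
R = exp(-2.106)
R = 0.1217

0.1217


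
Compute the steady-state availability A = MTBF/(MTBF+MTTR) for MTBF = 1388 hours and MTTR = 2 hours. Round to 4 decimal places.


MTBF = 1388
MTTR = 2
MTBF + MTTR = 1390
A = 1388 / 1390
A = 0.9986

0.9986


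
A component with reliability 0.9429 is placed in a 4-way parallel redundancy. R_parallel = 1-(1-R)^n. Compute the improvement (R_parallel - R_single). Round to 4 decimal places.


R_single = 0.9429, n = 4
1 - R_single = 0.0571
(1 - R_single)^n = 0.0571^4 = 0.0
R_parallel = 1 - 0.0 = 1.0
Improvement = 1.0 - 0.9429
Improvement = 0.0571

0.0571


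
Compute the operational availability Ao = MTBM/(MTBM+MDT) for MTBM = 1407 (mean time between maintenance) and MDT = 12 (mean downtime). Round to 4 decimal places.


MTBM = 1407
MDT = 12
MTBM + MDT = 1419
Ao = 1407 / 1419
Ao = 0.9915

0.9915


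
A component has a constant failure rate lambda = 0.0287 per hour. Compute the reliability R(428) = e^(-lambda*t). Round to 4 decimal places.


lambda = 0.0287
t = 428
lambda * t = 12.2836
R(t) = e^(-12.2836)
R(t) = 0.0

0.0


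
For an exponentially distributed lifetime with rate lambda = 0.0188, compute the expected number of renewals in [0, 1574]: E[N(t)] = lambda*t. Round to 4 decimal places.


lambda = 0.0188
t = 1574
E[N(t)] = lambda * t
E[N(t)] = 0.0188 * 1574
E[N(t)] = 29.5912

29.5912


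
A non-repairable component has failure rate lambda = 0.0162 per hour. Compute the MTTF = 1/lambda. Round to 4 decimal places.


lambda = 0.0162
MTTF = 1 / 0.0162
MTTF = 61.7284

61.7284


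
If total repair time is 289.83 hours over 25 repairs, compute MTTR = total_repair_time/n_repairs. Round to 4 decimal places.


total_repair_time = 289.83
n_repairs = 25
MTTR = 289.83 / 25
MTTR = 11.5932

11.5932


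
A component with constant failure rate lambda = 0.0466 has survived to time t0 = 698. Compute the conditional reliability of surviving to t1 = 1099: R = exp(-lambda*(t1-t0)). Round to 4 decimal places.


lambda = 0.0466
t0 = 698, t1 = 1099
t1 - t0 = 401
lambda * (t1-t0) = 0.0466 * 401 = 18.6866
R = exp(-18.6866)
R = 0.0

0.0


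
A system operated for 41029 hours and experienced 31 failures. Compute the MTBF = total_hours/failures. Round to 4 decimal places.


total_hours = 41029
failures = 31
MTBF = 41029 / 31
MTBF = 1323.5161

1323.5161


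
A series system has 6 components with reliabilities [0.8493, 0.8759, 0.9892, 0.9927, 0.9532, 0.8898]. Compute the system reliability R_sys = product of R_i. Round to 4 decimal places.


Components: [0.8493, 0.8759, 0.9892, 0.9927, 0.9532, 0.8898]
After component 1 (R=0.8493): product = 0.8493
After component 2 (R=0.8759): product = 0.7439
After component 3 (R=0.9892): product = 0.7359
After component 4 (R=0.9927): product = 0.7305
After component 5 (R=0.9532): product = 0.6963
After component 6 (R=0.8898): product = 0.6196
R_sys = 0.6196

0.6196
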